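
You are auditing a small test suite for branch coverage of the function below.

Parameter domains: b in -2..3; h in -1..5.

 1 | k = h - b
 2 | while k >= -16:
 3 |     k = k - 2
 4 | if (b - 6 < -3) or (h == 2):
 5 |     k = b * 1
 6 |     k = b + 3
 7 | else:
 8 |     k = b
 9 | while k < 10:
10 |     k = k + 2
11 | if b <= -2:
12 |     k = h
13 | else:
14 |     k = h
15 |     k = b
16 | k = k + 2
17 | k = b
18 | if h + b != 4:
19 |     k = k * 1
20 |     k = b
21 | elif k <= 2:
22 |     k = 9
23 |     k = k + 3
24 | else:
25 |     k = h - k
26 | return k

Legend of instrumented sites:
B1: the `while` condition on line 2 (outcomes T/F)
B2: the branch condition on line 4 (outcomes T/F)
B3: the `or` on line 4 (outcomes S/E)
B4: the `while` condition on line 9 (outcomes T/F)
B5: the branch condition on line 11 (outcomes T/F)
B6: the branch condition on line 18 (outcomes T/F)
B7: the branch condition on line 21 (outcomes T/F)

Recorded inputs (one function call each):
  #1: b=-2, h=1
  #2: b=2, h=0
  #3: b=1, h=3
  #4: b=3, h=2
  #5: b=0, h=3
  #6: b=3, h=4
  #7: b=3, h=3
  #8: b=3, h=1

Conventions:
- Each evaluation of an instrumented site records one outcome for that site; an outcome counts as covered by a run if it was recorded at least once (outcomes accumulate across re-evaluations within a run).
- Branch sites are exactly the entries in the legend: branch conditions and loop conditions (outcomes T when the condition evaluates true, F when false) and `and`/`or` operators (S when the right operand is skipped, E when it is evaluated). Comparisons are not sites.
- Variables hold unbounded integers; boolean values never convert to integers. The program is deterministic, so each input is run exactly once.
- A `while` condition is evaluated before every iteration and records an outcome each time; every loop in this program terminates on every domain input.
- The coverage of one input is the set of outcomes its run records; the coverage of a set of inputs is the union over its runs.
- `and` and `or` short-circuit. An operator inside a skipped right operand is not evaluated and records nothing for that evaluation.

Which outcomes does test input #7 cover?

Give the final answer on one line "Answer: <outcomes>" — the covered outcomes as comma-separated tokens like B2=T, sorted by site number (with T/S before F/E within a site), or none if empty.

Simulating input #7 (b=3, h=3) step by step:
  B1->T, B1->T, B1->T, B1->T, B1->T, B1->T, B1->T, B1->T, B1->T, B1->F
  B3->E, B2->F, B4->T, B4->T, B4->T, B4->T, B4->F, B5->F, B6->T
as a set, this run covers: B1=T, B1=F, B2=F, B3=E, B4=T, B4=F, B5=F, B6=T

Answer: B1=T, B1=F, B2=F, B3=E, B4=T, B4=F, B5=F, B6=T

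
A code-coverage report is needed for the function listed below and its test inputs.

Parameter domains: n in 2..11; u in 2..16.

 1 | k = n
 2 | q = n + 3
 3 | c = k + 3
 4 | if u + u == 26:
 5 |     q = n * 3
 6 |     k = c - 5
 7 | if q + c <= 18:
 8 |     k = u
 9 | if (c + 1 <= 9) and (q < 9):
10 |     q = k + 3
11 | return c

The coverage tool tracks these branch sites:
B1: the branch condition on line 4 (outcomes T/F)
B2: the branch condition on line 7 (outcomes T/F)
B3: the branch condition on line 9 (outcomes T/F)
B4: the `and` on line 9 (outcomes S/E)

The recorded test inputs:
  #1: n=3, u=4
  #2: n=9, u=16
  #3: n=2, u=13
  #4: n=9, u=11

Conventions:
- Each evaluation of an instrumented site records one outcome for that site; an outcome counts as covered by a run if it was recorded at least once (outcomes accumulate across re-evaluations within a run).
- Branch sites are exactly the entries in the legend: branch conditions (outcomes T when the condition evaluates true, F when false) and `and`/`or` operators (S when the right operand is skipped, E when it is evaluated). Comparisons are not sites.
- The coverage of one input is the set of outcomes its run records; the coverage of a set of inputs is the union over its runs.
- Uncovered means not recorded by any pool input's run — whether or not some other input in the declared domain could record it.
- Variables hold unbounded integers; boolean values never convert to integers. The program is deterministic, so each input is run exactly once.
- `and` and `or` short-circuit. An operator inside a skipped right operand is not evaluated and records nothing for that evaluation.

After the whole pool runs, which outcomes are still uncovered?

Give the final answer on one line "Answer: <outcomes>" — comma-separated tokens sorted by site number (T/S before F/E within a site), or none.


input #1, n=3, u=4: events B1->F, B2->T, B4->E, B3->T; outcomes B1=F, B2=T, B3=T, B4=E
input #2, n=9, u=16: events B1->F, B2->F, B4->S, B3->F; outcomes B1=F, B2=F, B3=F, B4=S
input #3, n=2, u=13: events B1->T, B2->T, B4->E, B3->T; outcomes B1=T, B2=T, B3=T, B4=E
input #4, n=9, u=11: events B1->F, B2->F, B4->S, B3->F; outcomes B1=F, B2=F, B3=F, B4=S
union over the pool: B1=T, B1=F, B2=T, B2=F, B3=T, B3=F, B4=S, B4=E
uncovered (0 of 8): none
Answer: none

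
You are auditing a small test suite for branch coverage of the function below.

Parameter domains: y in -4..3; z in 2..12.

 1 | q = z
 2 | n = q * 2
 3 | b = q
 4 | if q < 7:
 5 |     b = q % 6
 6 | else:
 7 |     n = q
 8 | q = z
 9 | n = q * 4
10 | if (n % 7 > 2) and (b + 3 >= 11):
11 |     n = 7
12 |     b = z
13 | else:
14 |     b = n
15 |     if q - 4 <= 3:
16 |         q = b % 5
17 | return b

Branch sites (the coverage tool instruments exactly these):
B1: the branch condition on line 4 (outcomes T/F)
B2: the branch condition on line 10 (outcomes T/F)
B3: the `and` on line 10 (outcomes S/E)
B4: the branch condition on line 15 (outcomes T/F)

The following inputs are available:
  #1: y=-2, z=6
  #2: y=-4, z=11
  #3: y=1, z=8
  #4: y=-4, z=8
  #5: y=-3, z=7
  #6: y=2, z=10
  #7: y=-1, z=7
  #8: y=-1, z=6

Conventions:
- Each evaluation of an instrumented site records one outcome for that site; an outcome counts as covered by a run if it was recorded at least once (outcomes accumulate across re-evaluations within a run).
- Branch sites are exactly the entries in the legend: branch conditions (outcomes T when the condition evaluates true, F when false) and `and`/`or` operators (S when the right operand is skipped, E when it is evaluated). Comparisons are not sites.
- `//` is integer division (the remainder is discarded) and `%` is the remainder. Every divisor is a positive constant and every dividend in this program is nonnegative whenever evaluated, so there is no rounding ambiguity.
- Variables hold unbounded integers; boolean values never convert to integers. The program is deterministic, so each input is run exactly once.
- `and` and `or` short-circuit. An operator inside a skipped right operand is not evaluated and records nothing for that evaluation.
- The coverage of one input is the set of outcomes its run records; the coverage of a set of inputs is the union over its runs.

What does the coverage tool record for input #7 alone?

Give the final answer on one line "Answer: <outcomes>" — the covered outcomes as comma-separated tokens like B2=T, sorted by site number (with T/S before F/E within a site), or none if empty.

Tracing the run of input #7 (y=-1, z=7):
  B1->F, B3->S, B2->F, B4->T
deduplicating events, the covered set is: B1=F, B2=F, B3=S, B4=T

Answer: B1=F, B2=F, B3=S, B4=T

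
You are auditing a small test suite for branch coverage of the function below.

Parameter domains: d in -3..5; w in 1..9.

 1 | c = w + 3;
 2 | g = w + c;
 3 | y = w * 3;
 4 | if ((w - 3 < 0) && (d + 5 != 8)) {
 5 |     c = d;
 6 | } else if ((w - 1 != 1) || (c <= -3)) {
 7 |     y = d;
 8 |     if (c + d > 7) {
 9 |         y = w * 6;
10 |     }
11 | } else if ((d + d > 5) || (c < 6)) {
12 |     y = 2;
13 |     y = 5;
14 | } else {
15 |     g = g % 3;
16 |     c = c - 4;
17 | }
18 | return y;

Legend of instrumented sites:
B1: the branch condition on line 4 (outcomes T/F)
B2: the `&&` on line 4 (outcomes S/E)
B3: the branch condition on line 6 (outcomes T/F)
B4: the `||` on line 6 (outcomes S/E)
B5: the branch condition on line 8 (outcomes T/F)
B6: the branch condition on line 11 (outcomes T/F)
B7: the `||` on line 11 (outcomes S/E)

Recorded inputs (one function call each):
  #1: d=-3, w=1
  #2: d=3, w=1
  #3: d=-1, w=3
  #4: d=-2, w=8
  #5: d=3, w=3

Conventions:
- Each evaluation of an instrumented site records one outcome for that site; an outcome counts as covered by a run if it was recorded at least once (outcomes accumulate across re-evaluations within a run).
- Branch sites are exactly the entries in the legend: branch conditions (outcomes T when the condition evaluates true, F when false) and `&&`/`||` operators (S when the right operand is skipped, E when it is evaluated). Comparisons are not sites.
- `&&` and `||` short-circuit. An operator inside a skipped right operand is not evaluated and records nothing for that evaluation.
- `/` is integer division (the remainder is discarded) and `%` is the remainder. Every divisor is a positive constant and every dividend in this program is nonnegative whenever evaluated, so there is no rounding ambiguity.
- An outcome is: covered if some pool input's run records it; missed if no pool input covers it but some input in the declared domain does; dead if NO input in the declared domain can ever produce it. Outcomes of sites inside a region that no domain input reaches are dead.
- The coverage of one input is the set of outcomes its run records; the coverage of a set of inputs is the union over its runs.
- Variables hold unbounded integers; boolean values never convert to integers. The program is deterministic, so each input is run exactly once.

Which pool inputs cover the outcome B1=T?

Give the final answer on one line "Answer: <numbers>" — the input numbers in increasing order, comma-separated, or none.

input #1 (d=-3, w=1): produces B1=T
input #2 (d=3, w=1): does not produce B1=T
input #3 (d=-1, w=3): does not produce B1=T
input #4 (d=-2, w=8): does not produce B1=T
input #5 (d=3, w=3): does not produce B1=T

Answer: 1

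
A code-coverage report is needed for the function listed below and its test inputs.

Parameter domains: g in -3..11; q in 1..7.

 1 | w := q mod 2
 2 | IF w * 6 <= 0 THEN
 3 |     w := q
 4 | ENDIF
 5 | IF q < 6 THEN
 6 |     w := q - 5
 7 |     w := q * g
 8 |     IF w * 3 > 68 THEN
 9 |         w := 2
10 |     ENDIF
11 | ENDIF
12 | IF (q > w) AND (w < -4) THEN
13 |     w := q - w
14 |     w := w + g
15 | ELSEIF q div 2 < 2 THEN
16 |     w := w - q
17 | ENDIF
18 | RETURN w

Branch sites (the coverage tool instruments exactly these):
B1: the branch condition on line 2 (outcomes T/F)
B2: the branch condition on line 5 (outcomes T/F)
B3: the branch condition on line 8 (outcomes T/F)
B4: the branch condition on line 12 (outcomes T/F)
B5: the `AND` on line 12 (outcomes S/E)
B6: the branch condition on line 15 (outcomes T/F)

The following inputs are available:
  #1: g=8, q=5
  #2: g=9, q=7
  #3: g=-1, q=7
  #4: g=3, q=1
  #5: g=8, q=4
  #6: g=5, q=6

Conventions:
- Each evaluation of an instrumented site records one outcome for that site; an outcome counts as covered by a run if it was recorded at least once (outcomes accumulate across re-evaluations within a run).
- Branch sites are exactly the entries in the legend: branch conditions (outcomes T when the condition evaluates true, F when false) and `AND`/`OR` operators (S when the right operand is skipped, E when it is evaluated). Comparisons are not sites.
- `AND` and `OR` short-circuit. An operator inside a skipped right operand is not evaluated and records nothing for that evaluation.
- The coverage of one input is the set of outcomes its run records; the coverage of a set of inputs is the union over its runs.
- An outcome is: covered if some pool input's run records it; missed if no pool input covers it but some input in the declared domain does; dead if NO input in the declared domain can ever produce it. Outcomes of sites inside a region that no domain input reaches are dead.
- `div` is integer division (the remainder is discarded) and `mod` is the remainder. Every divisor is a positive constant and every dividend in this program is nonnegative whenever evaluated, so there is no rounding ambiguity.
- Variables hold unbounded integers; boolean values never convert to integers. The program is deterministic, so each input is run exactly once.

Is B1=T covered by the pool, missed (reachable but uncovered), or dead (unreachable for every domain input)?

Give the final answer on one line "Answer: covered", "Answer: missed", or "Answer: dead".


B1=T is recorded by pool input(s) 5, 6 -> covered
Answer: covered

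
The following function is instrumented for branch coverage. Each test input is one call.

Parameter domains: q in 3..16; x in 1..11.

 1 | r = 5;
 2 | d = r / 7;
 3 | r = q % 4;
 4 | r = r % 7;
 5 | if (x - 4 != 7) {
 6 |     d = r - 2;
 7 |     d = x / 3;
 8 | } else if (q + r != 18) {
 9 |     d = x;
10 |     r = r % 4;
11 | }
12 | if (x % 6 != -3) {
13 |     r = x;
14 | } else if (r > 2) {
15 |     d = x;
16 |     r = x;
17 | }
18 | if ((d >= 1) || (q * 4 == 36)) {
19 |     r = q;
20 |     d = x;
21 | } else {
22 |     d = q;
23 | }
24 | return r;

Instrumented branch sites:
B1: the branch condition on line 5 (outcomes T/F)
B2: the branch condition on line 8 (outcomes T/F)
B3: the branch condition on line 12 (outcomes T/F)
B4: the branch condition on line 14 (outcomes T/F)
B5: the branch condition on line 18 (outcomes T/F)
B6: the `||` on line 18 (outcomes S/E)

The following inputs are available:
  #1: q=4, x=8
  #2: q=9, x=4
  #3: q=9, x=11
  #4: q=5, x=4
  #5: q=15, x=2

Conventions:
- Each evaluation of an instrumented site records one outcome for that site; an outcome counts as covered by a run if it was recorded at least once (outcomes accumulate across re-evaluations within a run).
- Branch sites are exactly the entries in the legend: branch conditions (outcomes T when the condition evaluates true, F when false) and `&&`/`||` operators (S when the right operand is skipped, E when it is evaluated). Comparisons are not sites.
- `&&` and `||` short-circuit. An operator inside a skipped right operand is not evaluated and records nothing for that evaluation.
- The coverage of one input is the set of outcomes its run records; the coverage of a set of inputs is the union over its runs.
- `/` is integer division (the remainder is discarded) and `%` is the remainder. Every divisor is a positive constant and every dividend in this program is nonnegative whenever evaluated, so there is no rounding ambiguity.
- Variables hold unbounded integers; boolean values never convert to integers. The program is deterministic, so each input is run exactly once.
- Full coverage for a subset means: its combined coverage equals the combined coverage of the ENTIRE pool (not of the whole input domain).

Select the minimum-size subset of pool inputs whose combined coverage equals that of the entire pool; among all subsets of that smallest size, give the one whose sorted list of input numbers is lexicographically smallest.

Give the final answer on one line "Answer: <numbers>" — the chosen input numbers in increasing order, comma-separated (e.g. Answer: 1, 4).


test 1 (q=4, x=8) fires B1->T, B3->T, B6->S, B5->T; hits B1=T, B3=T, B5=T, B6=S
test 2 (q=9, x=4) fires B1->T, B3->T, B6->S, B5->T; hits B1=T, B3=T, B5=T, B6=S
test 3 (q=9, x=11) fires B1->F, B2->T, B3->T, B6->S, B5->T; hits B1=F, B2=T, B3=T, B5=T, B6=S
test 4 (q=5, x=4) fires B1->T, B3->T, B6->S, B5->T; hits B1=T, B3=T, B5=T, B6=S
test 5 (q=15, x=2) fires B1->T, B3->T, B6->E, B5->F; hits B1=T, B3=T, B5=F, B6=E
together the pool reaches 8 outcomes: B1=T, B1=F, B2=T, B3=T, B5=T, B5=F, B6=S, B6=E
checked all size-1 subsets: none covers 8 outcomes (max 5/8)
at size 2, {3, 5} reaches all 8 outcomes; every lexicographically earlier size-2 subset fails
Answer: 3, 5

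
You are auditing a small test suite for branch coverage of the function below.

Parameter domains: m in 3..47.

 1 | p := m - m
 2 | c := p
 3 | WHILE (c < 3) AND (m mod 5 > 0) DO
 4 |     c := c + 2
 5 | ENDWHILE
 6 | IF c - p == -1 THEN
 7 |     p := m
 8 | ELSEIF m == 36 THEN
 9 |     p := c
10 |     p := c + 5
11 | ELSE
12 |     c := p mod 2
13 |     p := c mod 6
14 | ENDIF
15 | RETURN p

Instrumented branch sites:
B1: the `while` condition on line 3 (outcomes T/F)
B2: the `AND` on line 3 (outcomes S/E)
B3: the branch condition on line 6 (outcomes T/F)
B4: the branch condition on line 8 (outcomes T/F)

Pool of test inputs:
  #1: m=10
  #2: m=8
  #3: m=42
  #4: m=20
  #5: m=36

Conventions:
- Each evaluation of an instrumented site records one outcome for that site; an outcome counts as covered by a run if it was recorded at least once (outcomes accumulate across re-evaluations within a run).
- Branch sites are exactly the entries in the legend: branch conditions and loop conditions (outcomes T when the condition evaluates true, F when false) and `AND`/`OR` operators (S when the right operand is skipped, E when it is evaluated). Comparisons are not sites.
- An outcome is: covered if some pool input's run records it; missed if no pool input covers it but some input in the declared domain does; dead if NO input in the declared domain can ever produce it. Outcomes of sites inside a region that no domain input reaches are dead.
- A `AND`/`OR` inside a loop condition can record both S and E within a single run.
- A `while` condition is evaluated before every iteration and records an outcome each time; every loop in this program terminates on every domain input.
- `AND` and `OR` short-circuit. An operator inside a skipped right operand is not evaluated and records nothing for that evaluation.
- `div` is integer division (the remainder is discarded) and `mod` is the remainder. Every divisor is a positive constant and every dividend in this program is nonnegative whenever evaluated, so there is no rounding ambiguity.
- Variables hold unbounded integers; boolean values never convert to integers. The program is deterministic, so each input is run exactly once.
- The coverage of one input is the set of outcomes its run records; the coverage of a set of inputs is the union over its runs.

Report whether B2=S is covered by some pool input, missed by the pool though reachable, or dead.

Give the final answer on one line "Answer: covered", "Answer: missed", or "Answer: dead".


B2=S is recorded by pool input(s) 2, 3, 5 -> covered
Answer: covered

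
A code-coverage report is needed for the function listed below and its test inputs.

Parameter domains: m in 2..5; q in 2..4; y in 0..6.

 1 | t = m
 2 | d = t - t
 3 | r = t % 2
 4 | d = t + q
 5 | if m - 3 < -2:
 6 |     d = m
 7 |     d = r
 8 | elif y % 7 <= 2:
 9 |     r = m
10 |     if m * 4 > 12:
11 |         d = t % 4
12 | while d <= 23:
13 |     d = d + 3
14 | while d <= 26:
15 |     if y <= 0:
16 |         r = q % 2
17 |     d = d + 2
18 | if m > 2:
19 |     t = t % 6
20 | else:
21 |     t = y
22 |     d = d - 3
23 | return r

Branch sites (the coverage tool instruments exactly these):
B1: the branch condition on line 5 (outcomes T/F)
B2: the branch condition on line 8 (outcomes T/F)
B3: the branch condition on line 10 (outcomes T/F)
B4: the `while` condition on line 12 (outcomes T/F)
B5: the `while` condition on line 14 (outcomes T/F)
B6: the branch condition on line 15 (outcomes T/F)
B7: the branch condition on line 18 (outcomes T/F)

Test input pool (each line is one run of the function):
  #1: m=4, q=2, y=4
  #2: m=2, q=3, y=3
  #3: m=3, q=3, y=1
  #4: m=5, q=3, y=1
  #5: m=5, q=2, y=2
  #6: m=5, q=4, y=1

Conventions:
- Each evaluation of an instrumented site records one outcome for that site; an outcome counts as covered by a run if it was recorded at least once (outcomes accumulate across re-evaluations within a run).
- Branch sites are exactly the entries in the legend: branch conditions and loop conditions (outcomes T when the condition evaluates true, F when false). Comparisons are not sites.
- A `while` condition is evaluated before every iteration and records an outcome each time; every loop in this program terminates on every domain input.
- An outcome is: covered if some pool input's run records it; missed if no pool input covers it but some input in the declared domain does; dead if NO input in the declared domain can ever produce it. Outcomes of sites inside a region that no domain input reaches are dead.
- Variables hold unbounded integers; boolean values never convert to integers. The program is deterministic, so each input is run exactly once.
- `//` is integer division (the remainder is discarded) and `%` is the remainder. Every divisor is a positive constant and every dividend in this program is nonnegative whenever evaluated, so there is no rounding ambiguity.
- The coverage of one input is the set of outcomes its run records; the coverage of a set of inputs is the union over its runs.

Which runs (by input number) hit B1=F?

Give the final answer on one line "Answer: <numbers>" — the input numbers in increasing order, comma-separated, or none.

input #1 (m=4, q=2, y=4): produces B1=F
input #2 (m=2, q=3, y=3): produces B1=F
input #3 (m=3, q=3, y=1): produces B1=F
input #4 (m=5, q=3, y=1): produces B1=F
input #5 (m=5, q=2, y=2): produces B1=F
input #6 (m=5, q=4, y=1): produces B1=F

Answer: 1, 2, 3, 4, 5, 6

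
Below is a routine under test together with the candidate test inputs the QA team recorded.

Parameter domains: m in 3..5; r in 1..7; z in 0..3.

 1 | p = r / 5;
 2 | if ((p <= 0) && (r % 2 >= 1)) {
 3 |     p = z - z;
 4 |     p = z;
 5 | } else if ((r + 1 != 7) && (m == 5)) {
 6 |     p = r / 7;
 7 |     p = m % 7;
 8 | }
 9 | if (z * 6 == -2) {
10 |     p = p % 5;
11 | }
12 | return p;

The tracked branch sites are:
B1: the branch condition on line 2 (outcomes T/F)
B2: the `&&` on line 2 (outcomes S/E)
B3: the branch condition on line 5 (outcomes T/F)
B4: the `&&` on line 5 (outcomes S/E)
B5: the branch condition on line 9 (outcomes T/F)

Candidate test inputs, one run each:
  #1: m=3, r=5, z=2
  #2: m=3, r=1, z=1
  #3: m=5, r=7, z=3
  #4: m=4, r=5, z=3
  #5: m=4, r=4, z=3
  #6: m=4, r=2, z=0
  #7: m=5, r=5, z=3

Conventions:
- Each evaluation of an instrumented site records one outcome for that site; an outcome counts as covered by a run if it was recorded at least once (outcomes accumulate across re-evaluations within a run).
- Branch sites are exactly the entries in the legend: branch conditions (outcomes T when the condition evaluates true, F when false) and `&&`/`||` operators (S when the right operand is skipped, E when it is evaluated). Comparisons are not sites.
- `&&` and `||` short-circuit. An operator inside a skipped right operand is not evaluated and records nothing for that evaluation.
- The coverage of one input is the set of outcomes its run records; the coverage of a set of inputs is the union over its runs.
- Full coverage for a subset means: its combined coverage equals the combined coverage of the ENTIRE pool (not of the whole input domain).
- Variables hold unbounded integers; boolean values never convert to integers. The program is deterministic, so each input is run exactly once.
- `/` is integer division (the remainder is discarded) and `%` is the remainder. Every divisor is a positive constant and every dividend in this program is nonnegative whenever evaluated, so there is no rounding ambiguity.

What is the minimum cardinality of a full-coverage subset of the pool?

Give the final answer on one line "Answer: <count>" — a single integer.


#1 (m=3, r=5, z=2) -> B2->S, B1->F, B4->E, B3->F, B5->F; covered: B1=F, B2=S, B3=F, B4=E, B5=F
#2 (m=3, r=1, z=1) -> B2->E, B1->T, B5->F; covered: B1=T, B2=E, B5=F
#3 (m=5, r=7, z=3) -> B2->S, B1->F, B4->E, B3->T, B5->F; covered: B1=F, B2=S, B3=T, B4=E, B5=F
#4 (m=4, r=5, z=3) -> B2->S, B1->F, B4->E, B3->F, B5->F; covered: B1=F, B2=S, B3=F, B4=E, B5=F
#5 (m=4, r=4, z=3) -> B2->E, B1->F, B4->E, B3->F, B5->F; covered: B1=F, B2=E, B3=F, B4=E, B5=F
#6 (m=4, r=2, z=0) -> B2->E, B1->F, B4->E, B3->F, B5->F; covered: B1=F, B2=E, B3=F, B4=E, B5=F
#7 (m=5, r=5, z=3) -> B2->S, B1->F, B4->E, B3->T, B5->F; covered: B1=F, B2=S, B3=T, B4=E, B5=F
union over all inputs: B1=T, B1=F, B2=S, B2=E, B3=T, B3=F, B4=E, B5=F (8 outcomes)
size 1 is not enough: best union over all size-1 subsets is 5/8
size 2 is not enough: best union over all size-2 subsets is 7/8
size 3: inputs {1, 2, 3} cover all 8 outcomes, and no lexicographically smaller subset of this size does
Answer: 3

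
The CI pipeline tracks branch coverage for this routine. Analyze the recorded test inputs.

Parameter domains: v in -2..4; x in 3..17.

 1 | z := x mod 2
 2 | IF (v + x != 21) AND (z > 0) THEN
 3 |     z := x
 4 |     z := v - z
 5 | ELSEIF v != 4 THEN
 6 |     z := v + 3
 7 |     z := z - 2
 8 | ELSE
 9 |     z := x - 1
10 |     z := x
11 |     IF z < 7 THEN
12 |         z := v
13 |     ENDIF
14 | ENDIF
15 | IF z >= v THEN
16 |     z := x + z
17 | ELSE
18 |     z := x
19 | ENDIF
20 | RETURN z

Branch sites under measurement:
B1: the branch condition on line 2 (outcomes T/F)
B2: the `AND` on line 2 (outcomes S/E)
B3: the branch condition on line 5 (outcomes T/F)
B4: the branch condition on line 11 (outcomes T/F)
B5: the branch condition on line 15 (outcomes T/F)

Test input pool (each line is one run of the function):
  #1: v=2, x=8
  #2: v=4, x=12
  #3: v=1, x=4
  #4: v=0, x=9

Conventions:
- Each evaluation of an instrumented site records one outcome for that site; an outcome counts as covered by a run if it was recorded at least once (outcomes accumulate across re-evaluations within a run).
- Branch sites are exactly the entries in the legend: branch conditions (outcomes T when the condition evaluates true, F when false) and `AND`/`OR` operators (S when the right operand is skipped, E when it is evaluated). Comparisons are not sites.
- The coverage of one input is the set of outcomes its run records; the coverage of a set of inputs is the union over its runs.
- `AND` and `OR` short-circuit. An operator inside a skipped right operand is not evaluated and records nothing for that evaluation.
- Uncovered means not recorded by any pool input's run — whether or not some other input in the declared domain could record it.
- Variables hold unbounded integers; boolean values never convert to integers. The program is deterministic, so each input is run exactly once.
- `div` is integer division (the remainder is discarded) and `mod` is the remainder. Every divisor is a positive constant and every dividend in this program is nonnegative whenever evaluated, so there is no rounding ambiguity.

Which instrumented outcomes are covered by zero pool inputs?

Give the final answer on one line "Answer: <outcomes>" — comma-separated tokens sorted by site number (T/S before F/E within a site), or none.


test 1 (v=2, x=8) fires B2->E, B1->F, B3->T, B5->T; hits B1=F, B2=E, B3=T, B5=T
test 2 (v=4, x=12) fires B2->E, B1->F, B3->F, B4->F, B5->T; hits B1=F, B2=E, B3=F, B4=F, B5=T
test 3 (v=1, x=4) fires B2->E, B1->F, B3->T, B5->T; hits B1=F, B2=E, B3=T, B5=T
test 4 (v=0, x=9) fires B2->E, B1->T, B5->F; hits B1=T, B2=E, B5=F
union over the pool: B1=T, B1=F, B2=E, B3=T, B3=F, B4=F, B5=T, B5=F
uncovered (2 of 10): B2=S, B4=T
Answer: B2=S, B4=T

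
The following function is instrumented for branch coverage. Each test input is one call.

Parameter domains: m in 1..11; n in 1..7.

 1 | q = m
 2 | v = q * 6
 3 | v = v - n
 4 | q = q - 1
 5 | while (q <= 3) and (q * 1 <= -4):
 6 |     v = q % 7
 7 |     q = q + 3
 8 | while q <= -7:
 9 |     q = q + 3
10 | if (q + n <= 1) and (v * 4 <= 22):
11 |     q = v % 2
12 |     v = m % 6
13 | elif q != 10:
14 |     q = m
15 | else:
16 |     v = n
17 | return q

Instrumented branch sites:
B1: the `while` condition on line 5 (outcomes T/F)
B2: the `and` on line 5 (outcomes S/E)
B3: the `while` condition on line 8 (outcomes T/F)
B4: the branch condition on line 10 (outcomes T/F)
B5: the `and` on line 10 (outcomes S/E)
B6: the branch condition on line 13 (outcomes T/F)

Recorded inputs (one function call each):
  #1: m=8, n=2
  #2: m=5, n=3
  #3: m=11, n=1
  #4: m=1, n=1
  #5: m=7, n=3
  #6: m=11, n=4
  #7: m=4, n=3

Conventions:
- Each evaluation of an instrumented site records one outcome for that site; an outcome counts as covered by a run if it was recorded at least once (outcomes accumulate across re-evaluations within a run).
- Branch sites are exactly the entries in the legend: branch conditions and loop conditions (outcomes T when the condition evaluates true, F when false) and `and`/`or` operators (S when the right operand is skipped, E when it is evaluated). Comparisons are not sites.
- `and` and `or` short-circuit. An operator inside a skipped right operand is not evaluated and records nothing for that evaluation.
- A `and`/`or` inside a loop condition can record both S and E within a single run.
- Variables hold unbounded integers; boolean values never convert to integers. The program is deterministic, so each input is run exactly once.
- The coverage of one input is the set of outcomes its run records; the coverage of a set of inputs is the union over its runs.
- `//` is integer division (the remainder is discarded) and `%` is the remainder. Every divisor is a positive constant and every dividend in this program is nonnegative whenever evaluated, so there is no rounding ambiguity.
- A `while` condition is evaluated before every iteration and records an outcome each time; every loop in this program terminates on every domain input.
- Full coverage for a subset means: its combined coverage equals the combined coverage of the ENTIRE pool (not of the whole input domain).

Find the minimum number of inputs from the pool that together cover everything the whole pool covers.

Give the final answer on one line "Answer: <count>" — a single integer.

test 1 (m=8, n=2) hits B1=F, B2=S, B3=F, B4=F, B5=S, B6=T
test 2 (m=5, n=3) hits B1=F, B2=S, B3=F, B4=F, B5=S, B6=T
test 3 (m=11, n=1) hits B1=F, B2=S, B3=F, B4=F, B5=S, B6=F
test 4 (m=1, n=1) hits B1=F, B2=E, B3=F, B4=T, B5=E
test 5 (m=7, n=3) hits B1=F, B2=S, B3=F, B4=F, B5=S, B6=T
test 6 (m=11, n=4) hits B1=F, B2=S, B3=F, B4=F, B5=S, B6=F
test 7 (m=4, n=3) hits B1=F, B2=E, B3=F, B4=F, B5=S, B6=T
pool-wide coverage (10 outcomes): B1=F, B2=S, B2=E, B3=F, B4=T, B4=F, B5=S, B5=E, B6=T, B6=F
every size-1 subset falls short of the 10 outcomes (best: 6/10)
every size-2 subset falls short of the 10 outcomes (best: 9/10)
size 3: inputs {1, 3, 4} cover all 10 outcomes, and no lexicographically smaller subset of this size does

Answer: 3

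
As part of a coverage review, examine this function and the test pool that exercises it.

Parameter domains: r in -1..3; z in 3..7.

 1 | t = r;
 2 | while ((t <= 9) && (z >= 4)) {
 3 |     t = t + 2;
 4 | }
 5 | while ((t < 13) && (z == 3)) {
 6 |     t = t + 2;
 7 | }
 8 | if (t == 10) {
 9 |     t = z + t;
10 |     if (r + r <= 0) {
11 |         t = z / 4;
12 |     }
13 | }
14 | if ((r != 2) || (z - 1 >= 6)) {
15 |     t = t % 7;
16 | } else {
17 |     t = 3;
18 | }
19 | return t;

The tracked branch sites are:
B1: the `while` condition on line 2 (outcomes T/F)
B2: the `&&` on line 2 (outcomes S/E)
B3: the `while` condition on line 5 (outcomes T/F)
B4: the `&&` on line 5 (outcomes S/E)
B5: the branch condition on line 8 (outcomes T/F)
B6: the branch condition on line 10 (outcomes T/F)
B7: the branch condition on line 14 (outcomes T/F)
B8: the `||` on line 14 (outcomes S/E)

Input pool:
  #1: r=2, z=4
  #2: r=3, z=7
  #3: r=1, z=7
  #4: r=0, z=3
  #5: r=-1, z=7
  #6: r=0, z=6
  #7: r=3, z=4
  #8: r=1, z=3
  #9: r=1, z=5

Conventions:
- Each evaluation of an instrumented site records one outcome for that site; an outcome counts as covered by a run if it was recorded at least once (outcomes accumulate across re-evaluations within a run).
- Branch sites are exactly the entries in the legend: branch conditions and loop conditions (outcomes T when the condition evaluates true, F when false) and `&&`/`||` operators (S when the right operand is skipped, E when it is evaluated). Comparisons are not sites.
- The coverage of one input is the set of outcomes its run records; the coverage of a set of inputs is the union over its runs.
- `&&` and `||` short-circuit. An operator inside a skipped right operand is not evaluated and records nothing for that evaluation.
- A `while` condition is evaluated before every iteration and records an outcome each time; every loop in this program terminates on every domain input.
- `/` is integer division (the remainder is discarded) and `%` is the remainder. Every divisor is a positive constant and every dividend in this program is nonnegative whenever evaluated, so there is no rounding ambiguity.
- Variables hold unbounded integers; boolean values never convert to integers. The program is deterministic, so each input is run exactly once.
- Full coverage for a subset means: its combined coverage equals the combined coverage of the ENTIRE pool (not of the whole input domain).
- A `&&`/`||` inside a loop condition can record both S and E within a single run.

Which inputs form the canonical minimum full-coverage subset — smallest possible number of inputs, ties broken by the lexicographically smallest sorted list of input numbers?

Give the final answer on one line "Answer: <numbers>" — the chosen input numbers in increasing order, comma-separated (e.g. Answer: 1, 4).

test 1 (r=2, z=4) hits B1=T, B1=F, B2=S, B2=E, B3=F, B4=E, B5=T, B6=F, B7=F, B8=E
test 2 (r=3, z=7) hits B1=T, B1=F, B2=S, B2=E, B3=F, B4=E, B5=F, B7=T, B8=S
test 3 (r=1, z=7) hits B1=T, B1=F, B2=S, B2=E, B3=F, B4=E, B5=F, B7=T, B8=S
test 4 (r=0, z=3) hits B1=F, B2=E, B3=T, B3=F, B4=S, B4=E, B5=F, B7=T, B8=S
test 5 (r=-1, z=7) hits B1=T, B1=F, B2=S, B2=E, B3=F, B4=E, B5=F, B7=T, B8=S
test 6 (r=0, z=6) hits B1=T, B1=F, B2=S, B2=E, B3=F, B4=E, B5=T, B6=T, B7=T, B8=S
test 7 (r=3, z=4) hits B1=T, B1=F, B2=S, B2=E, B3=F, B4=E, B5=F, B7=T, B8=S
test 8 (r=1, z=3) hits B1=F, B2=E, B3=T, B3=F, B4=S, B4=E, B5=F, B7=T, B8=S
test 9 (r=1, z=5) hits B1=T, B1=F, B2=S, B2=E, B3=F, B4=E, B5=F, B7=T, B8=S
pool-wide coverage (16 outcomes): B1=T, B1=F, B2=S, B2=E, B3=T, B3=F, B4=S, B4=E, B5=T, B5=F, B6=T, B6=F, B7=T, B7=F, B8=S, B8=E
every size-1 subset falls short of the 16 outcomes (best: 10/16)
every size-2 subset falls short of the 16 outcomes (best: 15/16)
the canonical winner is {1, 4, 6}: size 3, full 16-outcome coverage, earliest index list among size-3 covers

Answer: 1, 4, 6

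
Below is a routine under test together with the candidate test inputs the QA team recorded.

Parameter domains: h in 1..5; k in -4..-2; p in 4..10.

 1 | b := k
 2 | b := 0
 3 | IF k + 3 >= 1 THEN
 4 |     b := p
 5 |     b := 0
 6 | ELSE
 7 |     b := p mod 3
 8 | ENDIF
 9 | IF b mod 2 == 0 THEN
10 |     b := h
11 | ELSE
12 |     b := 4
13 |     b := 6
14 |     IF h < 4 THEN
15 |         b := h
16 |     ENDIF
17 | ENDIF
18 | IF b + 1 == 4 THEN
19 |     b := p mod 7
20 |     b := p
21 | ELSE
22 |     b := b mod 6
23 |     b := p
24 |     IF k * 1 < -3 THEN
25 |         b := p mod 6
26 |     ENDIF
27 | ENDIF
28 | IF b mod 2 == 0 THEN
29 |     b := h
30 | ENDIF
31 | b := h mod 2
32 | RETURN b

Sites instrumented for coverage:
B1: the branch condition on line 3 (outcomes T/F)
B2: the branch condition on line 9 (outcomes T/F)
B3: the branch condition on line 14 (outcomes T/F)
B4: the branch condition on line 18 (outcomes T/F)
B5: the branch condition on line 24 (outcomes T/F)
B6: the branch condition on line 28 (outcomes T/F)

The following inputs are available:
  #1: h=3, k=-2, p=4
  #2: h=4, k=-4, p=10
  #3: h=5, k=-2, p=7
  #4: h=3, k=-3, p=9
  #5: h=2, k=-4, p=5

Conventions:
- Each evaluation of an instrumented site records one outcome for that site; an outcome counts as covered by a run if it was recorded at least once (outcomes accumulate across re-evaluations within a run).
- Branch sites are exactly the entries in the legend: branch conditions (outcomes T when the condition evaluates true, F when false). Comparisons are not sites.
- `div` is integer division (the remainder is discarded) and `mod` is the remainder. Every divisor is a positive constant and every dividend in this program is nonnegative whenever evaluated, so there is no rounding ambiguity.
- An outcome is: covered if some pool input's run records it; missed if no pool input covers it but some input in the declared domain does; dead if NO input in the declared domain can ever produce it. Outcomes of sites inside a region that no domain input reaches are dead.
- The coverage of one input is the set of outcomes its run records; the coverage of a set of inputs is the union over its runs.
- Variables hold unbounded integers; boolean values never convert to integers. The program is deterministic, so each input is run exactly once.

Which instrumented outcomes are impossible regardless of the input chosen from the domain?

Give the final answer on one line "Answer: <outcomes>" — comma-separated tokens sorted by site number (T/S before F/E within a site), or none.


checking every outcome against all 105 domain inputs:
  reachable outcomes have witnesses, e.g. B1=T (e.g. h=1, k=-2, p=4), B1=F (e.g. h=1, k=-4, p=4), B2=T (e.g. h=1, k=-4, p=5), B2=F (e.g. h=1, k=-4, p=4)
Answer: none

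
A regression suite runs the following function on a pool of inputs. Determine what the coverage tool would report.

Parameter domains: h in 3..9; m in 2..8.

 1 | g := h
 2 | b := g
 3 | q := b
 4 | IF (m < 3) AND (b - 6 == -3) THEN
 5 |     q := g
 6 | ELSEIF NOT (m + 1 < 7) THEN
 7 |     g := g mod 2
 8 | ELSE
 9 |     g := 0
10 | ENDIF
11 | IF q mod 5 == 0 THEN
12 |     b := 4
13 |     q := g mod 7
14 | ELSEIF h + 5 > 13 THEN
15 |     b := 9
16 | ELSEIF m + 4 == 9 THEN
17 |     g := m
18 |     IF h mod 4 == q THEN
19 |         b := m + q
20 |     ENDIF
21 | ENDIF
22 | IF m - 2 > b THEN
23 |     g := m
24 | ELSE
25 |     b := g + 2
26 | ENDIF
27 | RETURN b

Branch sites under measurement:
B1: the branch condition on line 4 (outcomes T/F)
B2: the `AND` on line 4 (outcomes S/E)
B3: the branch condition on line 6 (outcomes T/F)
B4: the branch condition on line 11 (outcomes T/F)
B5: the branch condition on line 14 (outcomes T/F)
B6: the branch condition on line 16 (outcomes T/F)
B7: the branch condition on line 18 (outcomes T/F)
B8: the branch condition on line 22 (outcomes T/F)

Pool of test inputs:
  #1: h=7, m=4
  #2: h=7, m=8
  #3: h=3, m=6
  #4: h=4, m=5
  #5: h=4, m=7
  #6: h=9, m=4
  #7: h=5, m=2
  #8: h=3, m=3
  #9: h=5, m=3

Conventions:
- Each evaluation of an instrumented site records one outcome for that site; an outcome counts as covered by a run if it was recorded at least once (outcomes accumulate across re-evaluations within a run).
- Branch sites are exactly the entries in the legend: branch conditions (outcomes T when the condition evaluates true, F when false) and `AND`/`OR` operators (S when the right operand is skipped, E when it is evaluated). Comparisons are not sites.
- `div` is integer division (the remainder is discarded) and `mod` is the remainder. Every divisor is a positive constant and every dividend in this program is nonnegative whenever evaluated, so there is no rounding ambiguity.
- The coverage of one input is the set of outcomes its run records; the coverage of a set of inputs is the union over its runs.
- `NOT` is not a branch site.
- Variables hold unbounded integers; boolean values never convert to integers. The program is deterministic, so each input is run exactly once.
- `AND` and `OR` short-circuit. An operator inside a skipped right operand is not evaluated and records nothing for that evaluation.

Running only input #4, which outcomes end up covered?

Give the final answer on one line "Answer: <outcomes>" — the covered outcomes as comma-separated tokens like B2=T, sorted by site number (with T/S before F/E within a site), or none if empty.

Simulating input #4 (h=4, m=5) step by step:
  B2->S, B1->F, B3->F, B4->F, B5->F, B6->T, B7->F, B8->F
deduplicating events, the covered set is: B1=F, B2=S, B3=F, B4=F, B5=F, B6=T, B7=F, B8=F

Answer: B1=F, B2=S, B3=F, B4=F, B5=F, B6=T, B7=F, B8=F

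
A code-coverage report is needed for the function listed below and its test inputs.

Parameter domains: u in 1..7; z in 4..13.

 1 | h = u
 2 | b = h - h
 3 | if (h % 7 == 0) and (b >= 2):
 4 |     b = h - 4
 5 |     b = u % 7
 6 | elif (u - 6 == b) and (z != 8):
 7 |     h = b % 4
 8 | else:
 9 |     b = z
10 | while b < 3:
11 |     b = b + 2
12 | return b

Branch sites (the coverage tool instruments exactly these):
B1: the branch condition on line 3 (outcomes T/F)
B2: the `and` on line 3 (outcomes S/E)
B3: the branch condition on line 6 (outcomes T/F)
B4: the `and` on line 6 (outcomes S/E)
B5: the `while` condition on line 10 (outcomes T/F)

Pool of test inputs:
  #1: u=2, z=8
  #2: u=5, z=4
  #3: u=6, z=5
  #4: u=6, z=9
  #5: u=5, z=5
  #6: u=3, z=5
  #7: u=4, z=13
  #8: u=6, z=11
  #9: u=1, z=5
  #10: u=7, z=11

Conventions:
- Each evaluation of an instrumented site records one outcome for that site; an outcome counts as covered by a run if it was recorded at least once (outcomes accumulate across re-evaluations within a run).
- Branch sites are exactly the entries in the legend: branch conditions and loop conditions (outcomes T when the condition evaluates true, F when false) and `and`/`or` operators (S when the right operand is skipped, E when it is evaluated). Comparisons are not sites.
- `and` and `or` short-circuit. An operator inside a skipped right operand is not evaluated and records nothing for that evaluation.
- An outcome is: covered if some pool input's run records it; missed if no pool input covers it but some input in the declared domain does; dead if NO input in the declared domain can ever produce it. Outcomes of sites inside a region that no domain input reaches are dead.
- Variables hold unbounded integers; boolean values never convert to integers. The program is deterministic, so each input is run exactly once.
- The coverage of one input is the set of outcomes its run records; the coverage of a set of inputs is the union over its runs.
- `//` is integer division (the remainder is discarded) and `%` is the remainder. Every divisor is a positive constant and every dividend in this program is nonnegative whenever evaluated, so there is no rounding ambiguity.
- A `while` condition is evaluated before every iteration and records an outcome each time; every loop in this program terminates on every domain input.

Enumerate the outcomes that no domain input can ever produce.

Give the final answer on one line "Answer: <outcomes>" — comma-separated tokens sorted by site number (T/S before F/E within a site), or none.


exhaustive pass over the 70-input domain:
  B1=T: never recorded by any domain input -> dead
  reachable outcomes have witnesses, e.g. B1=F (e.g. u=1, z=4), B2=S (e.g. u=1, z=4), B2=E (e.g. u=7, z=4), B3=T (e.g. u=6, z=4)
Answer: B1=T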